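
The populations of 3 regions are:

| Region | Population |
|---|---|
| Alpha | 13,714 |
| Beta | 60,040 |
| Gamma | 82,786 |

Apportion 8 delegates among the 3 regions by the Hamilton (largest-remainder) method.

Alpha: 1; Beta: 3; Gamma: 4

The standard divisor is 156540/8 ≈ 19567.5.
Standard quotas: Alpha 0.7009, Beta 3.0684, Gamma 4.2308.
Lower quotas: Alpha 0, Beta 3, Gamma 4 (sum 7, leaving 1 seat).
Remainders in descending order: Alpha 0.7009, Gamma 0.2308, Beta 0.0684.
The surplus seat goes to Alpha.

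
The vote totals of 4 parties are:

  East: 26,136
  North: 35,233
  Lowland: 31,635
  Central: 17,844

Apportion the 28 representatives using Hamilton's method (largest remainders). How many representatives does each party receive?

East 7; North 9; Lowland 8; Central 4

Standard divisor: 110848 ÷ 28 ≈ 3958.857.
Standard quotas: East 6.6019, North 8.8998, Lowland 7.9909, Central 4.5074.
Lower quotas: East 6, North 8, Lowland 7, Central 4 (sum 25, leaving 3 seats).
Remainders in descending order: Lowland 0.9909, North 0.8998, East 0.6019, Central 0.5074.
The surplus seats go to Lowland, North, East.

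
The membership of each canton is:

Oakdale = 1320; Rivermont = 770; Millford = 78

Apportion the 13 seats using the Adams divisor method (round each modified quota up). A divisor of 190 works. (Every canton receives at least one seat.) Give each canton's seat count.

Oakdale 7, Rivermont 5, Millford 1

With modified divisor 190: modified quotas Oakdale 6.947, Rivermont 4.053, Millford 0.411.
Rounding up: Oakdale 7, Rivermont 5, Millford 1 (total 13).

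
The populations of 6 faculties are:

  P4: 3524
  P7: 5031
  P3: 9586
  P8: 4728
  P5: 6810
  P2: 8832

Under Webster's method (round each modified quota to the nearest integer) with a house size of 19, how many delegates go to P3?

Standard divisor 38511/19 ≈ 2026.895; standard quotas: P4 1.739, P7 2.482, P3 4.729, P8 2.333, P5 3.360, P2 4.357.
Rounding to the nearest integer gives 2, 2, 5, 2, 3, 4 = 18 seats, so the divisor must be adjusted.
With modified divisor 1990: modified quotas P4 1.771, P7 2.528, P3 4.817, P8 2.376, P5 3.422, P2 4.438.
Rounding to the nearest integer: P4 2, P7 3, P3 5, P8 2, P5 3, P2 4 (total 19).
P3 receives 5.

5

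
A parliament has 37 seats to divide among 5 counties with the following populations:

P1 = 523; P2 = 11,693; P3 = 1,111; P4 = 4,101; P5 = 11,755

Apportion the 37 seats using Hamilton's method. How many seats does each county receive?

Standard divisor: 29183 ÷ 37 ≈ 788.73.
Standard quotas: P1 0.6631, P2 14.8251, P3 1.4086, P4 5.1995, P5 14.9037.
Lower quotas: P1 0, P2 14, P3 1, P4 5, P5 14 (sum 34, leaving 3 seats).
Remainders in descending order: P5 0.9037, P2 0.8251, P1 0.6631, P3 0.4086, P4 0.1995.
The surplus seats go to P5, P2, P1.

P1 1; P2 15; P3 1; P4 5; P5 15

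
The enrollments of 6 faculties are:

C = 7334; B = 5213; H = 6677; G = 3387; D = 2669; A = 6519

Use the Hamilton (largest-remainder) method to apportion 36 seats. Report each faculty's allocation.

C 8, B 6, H 8, G 4, D 3, A 7

Standard divisor: 31799 ÷ 36 ≈ 883.306.
Standard quotas: C 8.3029, B 5.9017, H 7.5591, G 3.8345, D 3.0216, A 7.3802.
Lower quotas: C 8, B 5, H 7, G 3, D 3, A 7 (sum 33, leaving 3 seats).
Remainders in descending order: B 0.9017, G 0.8345, H 0.5591, A 0.3802, C 0.3029, D 0.0216.
The surplus seats go to B, G, H.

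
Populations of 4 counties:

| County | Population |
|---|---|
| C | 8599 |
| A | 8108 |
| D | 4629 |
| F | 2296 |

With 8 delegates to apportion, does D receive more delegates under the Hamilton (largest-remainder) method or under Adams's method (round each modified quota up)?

Hamilton: C 3, A 3, D 1, F 1.
Adams: C 3, A 2, D 2, F 1.
D gets 1 under Hamilton and 2 under Adams.

Adams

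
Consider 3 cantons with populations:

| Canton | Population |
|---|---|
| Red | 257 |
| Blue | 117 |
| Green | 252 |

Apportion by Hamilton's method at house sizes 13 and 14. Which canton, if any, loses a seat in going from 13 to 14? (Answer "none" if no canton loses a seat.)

Blue

At 13 seats: Red 5, Blue 3, Green 5.
At 14 seats: Red 6, Blue 2, Green 6.
Blue drops from 3 to 2.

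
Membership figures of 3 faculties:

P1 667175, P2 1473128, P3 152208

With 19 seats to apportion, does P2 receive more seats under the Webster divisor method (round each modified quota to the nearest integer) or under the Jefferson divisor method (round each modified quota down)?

Jefferson

Webster: P1 6, P2 12, P3 1.
Jefferson: P1 5, P2 13, P3 1.
P2 gets 12 under Webster and 13 under Jefferson.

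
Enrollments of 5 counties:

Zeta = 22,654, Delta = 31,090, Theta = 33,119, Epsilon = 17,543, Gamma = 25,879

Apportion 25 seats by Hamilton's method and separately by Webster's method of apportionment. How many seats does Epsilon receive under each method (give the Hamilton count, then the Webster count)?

4 and 3

Hamilton: Zeta 4, Delta 6, Theta 6, Epsilon 4, Gamma 5.
Webster: Zeta 4, Delta 6, Theta 7, Epsilon 3, Gamma 5.
Epsilon gets 4 under Hamilton and 3 under Webster.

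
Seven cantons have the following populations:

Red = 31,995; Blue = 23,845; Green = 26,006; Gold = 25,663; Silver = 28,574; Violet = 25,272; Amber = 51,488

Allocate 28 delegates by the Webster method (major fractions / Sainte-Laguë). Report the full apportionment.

Standard divisor 212843/28 ≈ 7601.536; standard quotas: Red 4.209, Blue 3.137, Green 3.421, Gold 3.376, Silver 3.759, Violet 3.325, Amber 6.773.
Rounding to the nearest integer gives 4, 3, 3, 3, 4, 3, 7 = 27 seats, so the divisor must be adjusted.
With modified divisor 7380: modified quotas Red 4.335, Blue 3.231, Green 3.524, Gold 3.477, Silver 3.872, Violet 3.424, Amber 6.977.
Rounding to the nearest integer: Red 4, Blue 3, Green 4, Gold 3, Silver 4, Violet 3, Amber 7 (total 28).

Red=4; Blue=3; Green=4; Gold=3; Silver=4; Violet=3; Amber=7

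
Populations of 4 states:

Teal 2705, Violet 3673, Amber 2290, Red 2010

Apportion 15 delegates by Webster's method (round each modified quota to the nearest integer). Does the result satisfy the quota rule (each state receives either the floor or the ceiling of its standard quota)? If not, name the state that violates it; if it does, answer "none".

none

Standard quotas: Teal 3.800, Violet 5.160, Amber 3.217, Red 2.824.
Webster allocation: Teal 4, Violet 5, Amber 3, Red 3.
Every allocation lies between the lower and upper quota.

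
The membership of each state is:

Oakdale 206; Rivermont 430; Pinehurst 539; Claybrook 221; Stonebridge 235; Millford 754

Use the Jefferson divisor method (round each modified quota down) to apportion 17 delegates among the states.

Standard divisor 2385/17 ≈ 140.294; standard quotas: Oakdale 1.468, Rivermont 3.065, Pinehurst 3.842, Claybrook 1.575, Stonebridge 1.675, Millford 5.374.
Rounding down gives 1, 3, 3, 1, 1, 5 = 14 seats, so the divisor must be adjusted.
With modified divisor 114: modified quotas Oakdale 1.807, Rivermont 3.772, Pinehurst 4.728, Claybrook 1.939, Stonebridge 2.061, Millford 6.614.
Rounding down: Oakdale 1, Rivermont 3, Pinehurst 4, Claybrook 1, Stonebridge 2, Millford 6 (total 17).

Oakdale=1; Rivermont=3; Pinehurst=4; Claybrook=1; Stonebridge=2; Millford=6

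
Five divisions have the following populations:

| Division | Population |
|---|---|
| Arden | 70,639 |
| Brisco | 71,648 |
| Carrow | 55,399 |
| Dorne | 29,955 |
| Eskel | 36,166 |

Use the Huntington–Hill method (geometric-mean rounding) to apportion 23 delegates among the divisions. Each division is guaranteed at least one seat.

With divisor 11642: modified quotas Arden 6.068, Brisco 6.154, Carrow 4.759, Dorne 2.573, Eskel 3.107.
Geometric-mean thresholds: Arden √(6·7)=6.481, Brisco √(6·7)=6.481, Carrow √(4·5)=4.472, Dorne √(2·3)=2.449, Eskel √(3·4)=3.464.
Each quota rounded against its threshold gives Arden 6, Brisco 6, Carrow 5, Dorne 3, Eskel 3 (total 23).

Arden 6; Brisco 6; Carrow 5; Dorne 3; Eskel 3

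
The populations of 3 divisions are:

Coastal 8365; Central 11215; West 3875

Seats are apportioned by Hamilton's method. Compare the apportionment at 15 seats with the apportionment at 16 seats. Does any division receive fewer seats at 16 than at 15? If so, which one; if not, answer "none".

West

At 15 seats: Coastal 5, Central 7, West 3.
At 16 seats: Coastal 6, Central 8, West 2.
West drops from 3 to 2.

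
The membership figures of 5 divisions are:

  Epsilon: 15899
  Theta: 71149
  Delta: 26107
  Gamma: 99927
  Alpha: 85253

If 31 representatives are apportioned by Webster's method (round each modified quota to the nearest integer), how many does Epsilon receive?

2

Standard divisor 298335/31 ≈ 9623.71; standard quotas: Epsilon 1.652, Theta 7.393, Delta 2.713, Gamma 10.383, Alpha 8.859.
Rounding to the nearest integer gives Epsilon 2, Theta 7, Delta 3, Gamma 10, Alpha 9 — total 31, matching the house size, so no adjustment is needed.
Epsilon receives 2.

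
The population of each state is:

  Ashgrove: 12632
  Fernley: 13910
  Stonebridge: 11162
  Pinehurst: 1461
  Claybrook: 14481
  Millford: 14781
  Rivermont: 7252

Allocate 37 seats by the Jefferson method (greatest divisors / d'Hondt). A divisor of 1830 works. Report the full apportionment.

With modified divisor 1830: modified quotas Ashgrove 6.903, Fernley 7.601, Stonebridge 6.099, Pinehurst 0.798, Claybrook 7.913, Millford 8.077, Rivermont 3.963.
Rounding down: Ashgrove 6, Fernley 7, Stonebridge 6, Pinehurst 0, Claybrook 7, Millford 8, Rivermont 3 (total 37).

Ashgrove 6, Fernley 7, Stonebridge 6, Pinehurst 0, Claybrook 7, Millford 8, Rivermont 3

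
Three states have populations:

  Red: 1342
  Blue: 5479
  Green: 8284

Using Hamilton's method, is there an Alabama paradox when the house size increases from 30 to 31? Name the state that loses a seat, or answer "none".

none

At 30 seats: Red 3, Blue 11, Green 16.
At 31 seats: Red 3, Blue 11, Green 17.
No state's allocation decreased.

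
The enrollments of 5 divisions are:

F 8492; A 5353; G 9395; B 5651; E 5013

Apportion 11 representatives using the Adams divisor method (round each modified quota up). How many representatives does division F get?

Standard divisor 33904/11 ≈ 3082.182; standard quotas: F 2.755, A 1.737, G 3.048, B 1.833, E 1.626.
Rounding up gives 3, 2, 4, 2, 2 = 13 seats, so the divisor must be adjusted.
With modified divisor 4500: modified quotas F 1.887, A 1.190, G 2.088, B 1.256, E 1.114.
Rounding up: F 2, A 2, G 3, B 2, E 2 (total 11).
F receives 2.

2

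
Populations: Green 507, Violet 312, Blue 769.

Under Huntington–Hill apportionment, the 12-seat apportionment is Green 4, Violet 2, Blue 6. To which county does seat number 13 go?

Priority for the next seat is population ÷ (√(s·(s+1))).
Priorities: Green 113.369, Violet 127.373, Blue 118.659.
Highest priority: Violet.

Violet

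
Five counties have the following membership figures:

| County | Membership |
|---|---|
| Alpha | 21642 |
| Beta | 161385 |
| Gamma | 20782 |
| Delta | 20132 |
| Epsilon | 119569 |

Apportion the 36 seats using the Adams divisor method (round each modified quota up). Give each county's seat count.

Alpha 3, Beta 16, Gamma 3, Delta 2, Epsilon 12

Standard divisor 343510/36 ≈ 9541.944; standard quotas: Alpha 2.268, Beta 16.913, Gamma 2.178, Delta 2.110, Epsilon 12.531.
Rounding up gives 3, 17, 3, 3, 13 = 39 seats, so the divisor must be adjusted.
With modified divisor 10200: modified quotas Alpha 2.122, Beta 15.822, Gamma 2.037, Delta 1.974, Epsilon 11.722.
Rounding up: Alpha 3, Beta 16, Gamma 3, Delta 2, Epsilon 12 (total 36).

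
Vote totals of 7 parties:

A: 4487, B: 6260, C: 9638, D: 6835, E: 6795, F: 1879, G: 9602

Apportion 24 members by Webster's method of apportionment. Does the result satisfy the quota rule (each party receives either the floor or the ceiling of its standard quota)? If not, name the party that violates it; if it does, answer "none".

Standard quotas: A 2.367, B 3.302, C 5.084, D 3.606, E 3.584, F 0.991, G 5.065.
Webster allocation: A 2, B 3, C 5, D 4, E 4, F 1, G 5.
Every allocation lies between the lower and upper quota.

none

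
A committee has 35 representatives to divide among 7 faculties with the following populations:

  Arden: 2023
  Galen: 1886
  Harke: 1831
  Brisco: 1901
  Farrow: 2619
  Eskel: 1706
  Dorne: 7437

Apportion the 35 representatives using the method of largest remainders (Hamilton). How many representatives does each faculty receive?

Arden 4, Galen 3, Harke 3, Brisco 4, Farrow 5, Eskel 3, Dorne 13

The standard divisor is 19403/35 ≈ 554.371.
Standard quotas: Arden 3.6492, Galen 3.4021, Harke 3.3028, Brisco 3.4291, Farrow 4.7243, Eskel 3.0774, Dorne 13.4152.
Lower quotas: Arden 3, Galen 3, Harke 3, Brisco 3, Farrow 4, Eskel 3, Dorne 13 (sum 32, leaving 3 seats).
Remainders in descending order: Farrow 0.7243, Arden 0.6492, Brisco 0.4291, Dorne 0.4152, Galen 0.4021, Harke 0.3028, Eskel 0.0774.
The surplus seats go to Farrow, Arden, Brisco.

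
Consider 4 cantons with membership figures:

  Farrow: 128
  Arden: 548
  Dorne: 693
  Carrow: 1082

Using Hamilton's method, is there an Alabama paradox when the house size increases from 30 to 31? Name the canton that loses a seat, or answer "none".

At 30 seats: Farrow 2, Arden 7, Dorne 8, Carrow 13.
At 31 seats: Farrow 1, Arden 7, Dorne 9, Carrow 14.
Farrow drops from 2 to 1.

Farrow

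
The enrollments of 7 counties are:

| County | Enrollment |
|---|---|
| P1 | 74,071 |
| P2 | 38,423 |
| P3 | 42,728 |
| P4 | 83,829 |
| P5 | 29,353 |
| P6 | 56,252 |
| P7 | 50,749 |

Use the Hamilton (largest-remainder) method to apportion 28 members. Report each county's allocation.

Total 375405; standard divisor 375405/28 ≈ 13407.321.
Standard quotas: P1 5.5247, P2 2.8658, P3 3.1869, P4 6.2525, P5 2.1893, P6 4.1956, P7 3.7852.
Lower quotas: P1 5, P2 2, P3 3, P4 6, P5 2, P6 4, P7 3 (sum 25, leaving 3 seats).
Remainders in descending order: P2 0.8658, P7 0.7852, P1 0.5247, P4 0.2525, P6 0.1956, P5 0.1893, P3 0.1869.
The surplus seats go to P2, P7, P1.

P1 6, P2 3, P3 3, P4 6, P5 2, P6 4, P7 4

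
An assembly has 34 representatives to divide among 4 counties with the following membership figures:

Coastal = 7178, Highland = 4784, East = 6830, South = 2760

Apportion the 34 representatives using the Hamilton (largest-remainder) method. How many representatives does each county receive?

Coastal 11, Highland 8, East 11, South 4

The standard divisor is 21552/34 ≈ 633.882.
Standard quotas: Coastal 11.3239, Highland 7.5471, East 10.7749, South 4.3541.
Lower quotas: Coastal 11, Highland 7, East 10, South 4 (sum 32, leaving 2 seats).
Remainders in descending order: East 0.7749, Highland 0.5471, South 0.3541, Coastal 0.3239.
Largest remainders: East, Highland receive the extra seats.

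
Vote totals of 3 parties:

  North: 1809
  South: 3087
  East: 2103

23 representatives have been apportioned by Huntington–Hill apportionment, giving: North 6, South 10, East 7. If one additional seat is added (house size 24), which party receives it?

Priority for the next seat is population ÷ (√(s·(s+1))).
Priorities: North 279.135, South 294.334, East 281.025.
Highest priority: South.

South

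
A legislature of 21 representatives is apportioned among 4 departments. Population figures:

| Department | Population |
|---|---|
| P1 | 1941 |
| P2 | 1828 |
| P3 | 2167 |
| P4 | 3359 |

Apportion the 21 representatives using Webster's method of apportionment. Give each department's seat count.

Standard divisor 9295/21 ≈ 442.619; standard quotas: P1 4.385, P2 4.130, P3 4.896, P4 7.589.
Rounding to the nearest integer gives P1 4, P2 4, P3 5, P4 8 — total 21, matching the house size, so no adjustment is needed.

P1=4, P2=4, P3=5, P4=8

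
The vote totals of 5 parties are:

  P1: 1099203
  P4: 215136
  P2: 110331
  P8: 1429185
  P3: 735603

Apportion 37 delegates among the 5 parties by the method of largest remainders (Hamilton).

P1 11, P4 2, P2 1, P8 15, P3 8

Standard divisor: 3589458 ÷ 37 ≈ 97012.378.
Standard quotas: P1 11.3305, P4 2.2176, P2 1.1373, P8 14.7320, P3 7.5826.
Lower quotas: P1 11, P4 2, P2 1, P8 14, P3 7 (sum 35, leaving 2 seats).
Remainders in descending order: P8 0.7320, P3 0.5826, P1 0.3305, P4 0.2176, P2 0.1373.
Largest remainders: P8, P3 receive the extra seats.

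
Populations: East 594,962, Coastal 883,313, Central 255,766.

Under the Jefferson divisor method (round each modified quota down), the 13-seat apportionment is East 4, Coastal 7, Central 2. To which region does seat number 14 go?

Priority for the next seat is population ÷ (current seats + 1).
Priorities: East 118992.400, Coastal 110414.125, Central 85255.333.
Highest priority: East.

East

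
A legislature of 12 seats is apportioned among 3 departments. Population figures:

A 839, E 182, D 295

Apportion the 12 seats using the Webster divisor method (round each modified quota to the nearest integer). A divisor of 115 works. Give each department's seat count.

With modified divisor 115: modified quotas A 7.296, E 1.583, D 2.565.
Rounding to the nearest integer: A 7, E 2, D 3 (total 12).

A: 7, E: 2, D: 3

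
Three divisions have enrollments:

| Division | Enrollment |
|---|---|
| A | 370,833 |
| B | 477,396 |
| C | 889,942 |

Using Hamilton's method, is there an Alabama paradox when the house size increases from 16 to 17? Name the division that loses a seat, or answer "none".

A

At 16 seats: A 4, B 4, C 8.
At 17 seats: A 3, B 5, C 9.
A drops from 4 to 3.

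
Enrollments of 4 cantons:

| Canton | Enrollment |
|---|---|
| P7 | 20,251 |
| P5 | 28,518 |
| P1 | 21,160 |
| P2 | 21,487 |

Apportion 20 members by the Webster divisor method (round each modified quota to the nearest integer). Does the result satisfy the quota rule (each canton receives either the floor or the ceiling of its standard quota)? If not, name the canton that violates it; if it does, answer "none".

Standard quotas: P7 4.431, P5 6.239, P1 4.629, P2 4.701.
Webster allocation: P7 4, P5 6, P1 5, P2 5.
Every allocation lies between the lower and upper quota.

none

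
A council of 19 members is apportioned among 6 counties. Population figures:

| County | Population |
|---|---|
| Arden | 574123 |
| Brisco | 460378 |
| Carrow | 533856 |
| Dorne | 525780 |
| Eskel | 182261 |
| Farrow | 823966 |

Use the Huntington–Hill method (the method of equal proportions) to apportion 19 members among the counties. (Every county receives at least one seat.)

With divisor 159923: modified quotas Arden 3.590, Brisco 2.879, Carrow 3.338, Dorne 3.288, Eskel 1.140, Farrow 5.152.
Geometric-mean thresholds: Arden √(3·4)=3.464, Brisco √(2·3)=2.449, Carrow √(3·4)=3.464, Dorne √(3·4)=3.464, Eskel √(1·2)=1.414, Farrow √(5·6)=5.477.
Each quota rounded against its threshold gives Arden 4, Brisco 3, Carrow 3, Dorne 3, Eskel 1, Farrow 5 (total 19).

Arden=4, Brisco=3, Carrow=3, Dorne=3, Eskel=1, Farrow=5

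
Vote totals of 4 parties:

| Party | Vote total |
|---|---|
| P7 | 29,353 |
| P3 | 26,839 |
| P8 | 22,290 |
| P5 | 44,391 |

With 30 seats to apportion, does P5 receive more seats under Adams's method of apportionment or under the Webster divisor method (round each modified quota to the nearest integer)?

Adams: P7 7, P3 7, P8 6, P5 10.
Webster: P7 7, P3 7, P8 5, P5 11.
P5 gets 10 under Adams and 11 under Webster.

Webster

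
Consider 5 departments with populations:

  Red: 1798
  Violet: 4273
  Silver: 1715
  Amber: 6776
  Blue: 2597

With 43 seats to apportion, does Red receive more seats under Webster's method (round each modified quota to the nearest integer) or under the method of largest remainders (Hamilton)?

Webster: Red 5, Violet 11, Silver 4, Amber 17, Blue 6.
Hamilton: Red 4, Violet 11, Silver 4, Amber 17, Blue 7.
Red gets 5 under Webster and 4 under Hamilton.

Webster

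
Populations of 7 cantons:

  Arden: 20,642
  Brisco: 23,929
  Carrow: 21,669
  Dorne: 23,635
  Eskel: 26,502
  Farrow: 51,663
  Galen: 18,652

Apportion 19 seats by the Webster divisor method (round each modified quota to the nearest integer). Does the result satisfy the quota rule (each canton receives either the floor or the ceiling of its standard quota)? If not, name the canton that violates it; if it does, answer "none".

none

Standard quotas: Arden 2.101, Brisco 2.435, Carrow 2.205, Dorne 2.405, Eskel 2.697, Farrow 5.258, Galen 1.898.
Webster allocation: Arden 2, Brisco 3, Carrow 2, Dorne 2, Eskel 3, Farrow 5, Galen 2.
Every allocation lies between the lower and upper quota.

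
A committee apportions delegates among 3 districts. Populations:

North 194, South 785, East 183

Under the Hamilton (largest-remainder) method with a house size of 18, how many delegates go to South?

The standard divisor is 1162/18 ≈ 64.556.
Standard quotas: North 3.005, South 12.160, East 2.835.
Lower quotas: North 3, South 12, East 2 (sum 17, leaving 1 seat).
Remainders in descending order: East 0.835, South 0.160, North 0.005.
The surplus seat goes to East.
South receives 12.

12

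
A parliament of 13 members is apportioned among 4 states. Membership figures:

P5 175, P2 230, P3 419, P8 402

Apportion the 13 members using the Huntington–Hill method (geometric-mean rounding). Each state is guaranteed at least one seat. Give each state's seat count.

P5 2; P2 3; P3 4; P8 4

With divisor 93.8: modified quotas P5 1.866, P2 2.452, P3 4.467, P8 4.286.
Geometric-mean thresholds: P5 √(1·2)=1.414, P2 √(2·3)=2.449, P3 √(4·5)=4.472, P8 √(4·5)=4.472.
Each quota rounded against its threshold gives P5 2, P2 3, P3 4, P8 4 (total 13).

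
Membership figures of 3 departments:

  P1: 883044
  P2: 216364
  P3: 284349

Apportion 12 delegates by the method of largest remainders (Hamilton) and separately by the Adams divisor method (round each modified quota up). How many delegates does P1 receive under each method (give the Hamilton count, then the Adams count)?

8 and 7

Hamilton: P1 8, P2 2, P3 2.
Adams: P1 7, P2 2, P3 3.
P1 gets 8 under Hamilton and 7 under Adams.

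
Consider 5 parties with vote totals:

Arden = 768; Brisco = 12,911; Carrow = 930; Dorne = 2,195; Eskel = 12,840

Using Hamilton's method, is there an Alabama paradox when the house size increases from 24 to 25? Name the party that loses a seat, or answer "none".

At 24 seats: Arden 1, Brisco 10, Carrow 1, Dorne 2, Eskel 10.
At 25 seats: Arden 0, Brisco 11, Carrow 1, Dorne 2, Eskel 11.
Arden drops from 1 to 0.

Arden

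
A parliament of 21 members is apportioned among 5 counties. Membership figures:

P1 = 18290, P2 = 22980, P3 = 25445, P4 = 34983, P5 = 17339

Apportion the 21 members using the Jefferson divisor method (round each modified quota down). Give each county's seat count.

Standard divisor 119037/21 ≈ 5668.429; standard quotas: P1 3.227, P2 4.054, P3 4.489, P4 6.172, P5 3.059.
Rounding down gives 3, 4, 4, 6, 3 = 20 seats, so the divisor must be adjusted.
With modified divisor 5040: modified quotas P1 3.629, P2 4.560, P3 5.049, P4 6.941, P5 3.440.
Rounding down: P1 3, P2 4, P3 5, P4 6, P5 3 (total 21).

P1: 3, P2: 4, P3: 5, P4: 6, P5: 3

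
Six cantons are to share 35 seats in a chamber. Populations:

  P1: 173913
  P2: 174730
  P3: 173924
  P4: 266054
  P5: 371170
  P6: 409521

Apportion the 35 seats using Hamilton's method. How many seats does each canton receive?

The standard divisor is 1569312/35 ≈ 44837.486.
Standard quotas: P1 3.8787, P2 3.8970, P3 3.8790, P4 5.9337, P5 8.2781, P6 9.1335.
Lower quotas: P1 3, P2 3, P3 3, P4 5, P5 8, P6 9 (sum 31, leaving 4 seats).
Remainders in descending order: P4 0.9337, P2 0.8970, P3 0.8790, P1 0.8787, P5 0.2781, P6 0.1335.
Largest remainders: P4, P2, P3, P1 receive the extra seats.

P1: 4, P2: 4, P3: 4, P4: 6, P5: 8, P6: 9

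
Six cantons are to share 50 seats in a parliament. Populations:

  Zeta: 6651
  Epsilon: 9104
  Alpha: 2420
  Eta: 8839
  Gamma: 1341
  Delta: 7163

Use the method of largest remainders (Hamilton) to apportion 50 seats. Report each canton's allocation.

Zeta 9, Epsilon 13, Alpha 3, Eta 13, Gamma 2, Delta 10

Standard divisor: 35518 ÷ 50 ≈ 710.36.
Standard quotas: Zeta 9.3629, Epsilon 12.8160, Alpha 3.4067, Eta 12.4430, Gamma 1.8878, Delta 10.0836.
Lower quotas: Zeta 9, Epsilon 12, Alpha 3, Eta 12, Gamma 1, Delta 10 (sum 47, leaving 3 seats).
Remainders in descending order: Gamma 0.8878, Epsilon 0.8160, Eta 0.4430, Alpha 0.4067, Zeta 0.3629, Delta 0.0836.
The surplus seats go to Gamma, Epsilon, Eta.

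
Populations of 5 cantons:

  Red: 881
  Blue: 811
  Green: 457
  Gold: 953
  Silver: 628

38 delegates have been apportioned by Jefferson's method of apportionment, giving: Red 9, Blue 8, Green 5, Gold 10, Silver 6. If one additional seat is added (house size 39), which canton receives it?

Blue

Priority for the next seat is population ÷ (current seats + 1).
Priorities: Red 88.100, Blue 90.111, Green 76.167, Gold 86.636, Silver 89.714.
Highest priority: Blue.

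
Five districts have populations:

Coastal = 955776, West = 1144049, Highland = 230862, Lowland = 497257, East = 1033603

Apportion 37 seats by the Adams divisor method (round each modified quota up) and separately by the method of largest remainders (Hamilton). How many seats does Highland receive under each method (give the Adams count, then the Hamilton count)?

Adams: Coastal 9, West 10, Highland 3, Lowland 5, East 10.
Hamilton: Coastal 9, West 11, Highland 2, Lowland 5, East 10.
Highland gets 3 under Adams and 2 under Hamilton.

3 and 2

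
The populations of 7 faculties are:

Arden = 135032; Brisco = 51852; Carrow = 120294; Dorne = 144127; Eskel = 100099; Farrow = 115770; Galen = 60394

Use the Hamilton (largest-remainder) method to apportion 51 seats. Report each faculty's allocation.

Arden 10, Brisco 4, Carrow 8, Dorne 10, Eskel 7, Farrow 8, Galen 4

Standard divisor: 727568 ÷ 51 ≈ 14266.039.
Standard quotas: Arden 9.4653, Brisco 3.6346, Carrow 8.4322, Dorne 10.1028, Eskel 7.0166, Farrow 8.1151, Galen 4.2334.
Lower quotas: Arden 9, Brisco 3, Carrow 8, Dorne 10, Eskel 7, Farrow 8, Galen 4 (sum 49, leaving 2 seats).
Remainders in descending order: Brisco 0.6346, Arden 0.4653, Carrow 0.4322, Galen 0.2334, Farrow 0.1151, Dorne 0.1028, Eskel 0.0166.
Largest remainders: Brisco, Arden receive the extra seats.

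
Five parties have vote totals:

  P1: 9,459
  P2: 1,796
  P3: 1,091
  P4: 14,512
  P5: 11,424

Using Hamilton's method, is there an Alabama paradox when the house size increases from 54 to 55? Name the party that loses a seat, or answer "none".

At 54 seats: P1 13, P2 3, P3 2, P4 20, P5 16.
At 55 seats: P1 14, P2 3, P3 1, P4 21, P5 16.
P3 drops from 2 to 1.

P3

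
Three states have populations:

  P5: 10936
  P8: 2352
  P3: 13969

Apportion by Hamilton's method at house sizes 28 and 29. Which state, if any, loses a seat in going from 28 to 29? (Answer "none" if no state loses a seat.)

P8

At 28 seats: P5 11, P8 3, P3 14.
At 29 seats: P5 12, P8 2, P3 15.
P8 drops from 3 to 2.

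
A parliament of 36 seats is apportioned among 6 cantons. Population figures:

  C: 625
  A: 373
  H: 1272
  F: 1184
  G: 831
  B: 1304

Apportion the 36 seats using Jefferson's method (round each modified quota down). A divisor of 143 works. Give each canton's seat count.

C: 4, A: 2, H: 8, F: 8, G: 5, B: 9

With modified divisor 143: modified quotas C 4.371, A 2.608, H 8.895, F 8.280, G 5.811, B 9.119.
Rounding down: C 4, A 2, H 8, F 8, G 5, B 9 (total 36).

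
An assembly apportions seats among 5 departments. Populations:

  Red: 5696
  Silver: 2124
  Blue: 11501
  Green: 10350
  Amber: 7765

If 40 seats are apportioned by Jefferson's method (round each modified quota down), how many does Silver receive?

2

Standard divisor 37436/40 ≈ 935.9; standard quotas: Red 6.086, Silver 2.269, Blue 12.289, Green 11.059, Amber 8.297.
Rounding down gives 6, 2, 12, 11, 8 = 39 seats, so the divisor must be adjusted.
With modified divisor 870: modified quotas Red 6.547, Silver 2.441, Blue 13.220, Green 11.897, Amber 8.925.
Rounding down: Red 6, Silver 2, Blue 13, Green 11, Amber 8 (total 40).
Silver receives 2.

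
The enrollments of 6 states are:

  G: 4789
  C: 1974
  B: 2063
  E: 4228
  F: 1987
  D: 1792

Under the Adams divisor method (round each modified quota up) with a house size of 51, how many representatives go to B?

6

Standard divisor 16833/51 ≈ 330.059; standard quotas: G 14.510, C 5.981, B 6.250, E 12.810, F 6.020, D 5.429.
Rounding up gives 15, 6, 7, 13, 7, 6 = 54 seats, so the divisor must be adjusted.
With modified divisor 350: modified quotas G 13.683, C 5.640, B 5.894, E 12.080, F 5.677, D 5.120.
Rounding up: G 14, C 6, B 6, E 13, F 6, D 6 (total 51).
B receives 6.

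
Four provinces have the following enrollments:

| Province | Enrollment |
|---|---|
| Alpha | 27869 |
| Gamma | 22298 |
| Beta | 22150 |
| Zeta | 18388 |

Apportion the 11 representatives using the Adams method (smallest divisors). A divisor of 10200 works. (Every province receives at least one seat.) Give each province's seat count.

Alpha 3, Gamma 3, Beta 3, Zeta 2

With modified divisor 10200: modified quotas Alpha 2.732, Gamma 2.186, Beta 2.172, Zeta 1.803.
Rounding up: Alpha 3, Gamma 3, Beta 3, Zeta 2 (total 11).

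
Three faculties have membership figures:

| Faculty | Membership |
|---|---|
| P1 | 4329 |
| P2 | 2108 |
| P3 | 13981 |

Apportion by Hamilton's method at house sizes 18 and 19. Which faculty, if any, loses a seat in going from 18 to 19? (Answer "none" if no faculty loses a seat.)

none

At 18 seats: P1 4, P2 2, P3 12.
At 19 seats: P1 4, P2 2, P3 13.
No faculty's allocation decreased.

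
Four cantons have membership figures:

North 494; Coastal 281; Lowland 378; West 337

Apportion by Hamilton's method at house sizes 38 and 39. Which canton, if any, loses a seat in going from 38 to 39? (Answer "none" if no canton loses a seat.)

At 38 seats: North 13, Coastal 7, Lowland 10, West 8.
At 39 seats: North 13, Coastal 7, Lowland 10, West 9.
No canton's allocation decreased.

none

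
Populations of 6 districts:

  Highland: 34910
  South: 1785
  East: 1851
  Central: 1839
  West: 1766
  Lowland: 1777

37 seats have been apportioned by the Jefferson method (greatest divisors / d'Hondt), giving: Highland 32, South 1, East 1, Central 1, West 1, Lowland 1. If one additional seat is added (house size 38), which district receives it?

Highland

Priority for the next seat is population ÷ (current seats + 1).
Priorities: Highland 1057.879, South 892.500, East 925.500, Central 919.500, West 883.000, Lowland 888.500.
Highest priority: Highland.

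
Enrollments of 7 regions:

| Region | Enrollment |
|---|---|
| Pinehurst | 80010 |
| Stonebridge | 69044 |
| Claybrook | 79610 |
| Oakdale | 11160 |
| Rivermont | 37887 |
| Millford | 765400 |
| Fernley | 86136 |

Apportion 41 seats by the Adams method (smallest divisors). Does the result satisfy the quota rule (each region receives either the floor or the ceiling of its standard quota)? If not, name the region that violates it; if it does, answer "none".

Standard quotas: Pinehurst 2.905, Stonebridge 2.507, Claybrook 2.890, Oakdale 0.405, Rivermont 1.376, Millford 27.790, Fernley 3.127.
Adams allocation: Pinehurst 3, Stonebridge 3, Claybrook 3, Oakdale 1, Rivermont 2, Millford 26, Fernley 3.
Millford has quota 27.790 (lower 27, upper 28) but receives 26 — outside the quota interval.

Millford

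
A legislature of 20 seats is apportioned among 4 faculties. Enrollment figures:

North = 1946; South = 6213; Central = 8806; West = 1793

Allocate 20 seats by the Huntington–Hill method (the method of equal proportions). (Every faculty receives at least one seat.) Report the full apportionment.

North 2, South 7, Central 9, West 2

With divisor 943: modified quotas North 2.064, South 6.589, Central 9.338, West 1.901.
Geometric-mean thresholds: North √(2·3)=2.449, South √(6·7)=6.481, Central √(9·10)=9.487, West √(1·2)=1.414.
Each quota rounded against its threshold gives North 2, South 7, Central 9, West 2 (total 20).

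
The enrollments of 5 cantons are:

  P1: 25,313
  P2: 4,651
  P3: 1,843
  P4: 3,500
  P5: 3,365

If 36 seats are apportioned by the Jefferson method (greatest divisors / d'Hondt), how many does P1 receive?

Standard divisor 38672/36 ≈ 1074.222; standard quotas: P1 23.564, P2 4.330, P3 1.716, P4 3.258, P5 3.132.
Rounding down gives 23, 4, 1, 3, 3 = 34 seats, so the divisor must be adjusted.
With modified divisor 1000: modified quotas P1 25.313, P2 4.651, P3 1.843, P4 3.500, P5 3.365.
Rounding down: P1 25, P2 4, P3 1, P4 3, P5 3 (total 36).
P1 receives 25.

25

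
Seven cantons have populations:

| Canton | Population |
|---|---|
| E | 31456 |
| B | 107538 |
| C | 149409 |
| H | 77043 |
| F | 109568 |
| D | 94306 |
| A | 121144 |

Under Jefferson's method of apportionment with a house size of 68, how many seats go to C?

15

Standard divisor 690464/68 ≈ 10153.882; standard quotas: E 3.098, B 10.591, C 14.714, H 7.588, F 10.791, D 9.288, A 11.931.
Rounding down gives 3, 10, 14, 7, 10, 9, 11 = 64 seats, so the divisor must be adjusted.
With modified divisor 9700: modified quotas E 3.243, B 11.086, C 15.403, H 7.943, F 11.296, D 9.722, A 12.489.
Rounding down: E 3, B 11, C 15, H 7, F 11, D 9, A 12 (total 68).
C receives 15.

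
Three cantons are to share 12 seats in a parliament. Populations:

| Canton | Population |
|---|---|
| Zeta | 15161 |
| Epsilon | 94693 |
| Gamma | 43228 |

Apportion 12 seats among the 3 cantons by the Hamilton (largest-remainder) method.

Zeta 1, Epsilon 8, Gamma 3

Standard divisor: 153082 ÷ 12 ≈ 12756.833.
Standard quotas: Zeta 1.1885, Epsilon 7.4229, Gamma 3.3886.
Lower quotas: Zeta 1, Epsilon 7, Gamma 3 (sum 11, leaving 1 seat).
Remainders in descending order: Epsilon 0.4229, Gamma 0.3886, Zeta 0.1885.
The surplus seat goes to Epsilon.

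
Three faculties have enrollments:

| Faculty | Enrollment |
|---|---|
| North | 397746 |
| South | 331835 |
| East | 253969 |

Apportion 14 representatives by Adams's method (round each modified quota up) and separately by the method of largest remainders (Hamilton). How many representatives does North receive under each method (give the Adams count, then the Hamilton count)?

5 and 6

Adams: North 5, South 5, East 4.
Hamilton: North 6, South 5, East 3.
North gets 5 under Adams and 6 under Hamilton.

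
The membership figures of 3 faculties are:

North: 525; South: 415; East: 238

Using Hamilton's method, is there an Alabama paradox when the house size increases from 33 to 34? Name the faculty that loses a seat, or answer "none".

At 33 seats: North 15, South 11, East 7.
At 34 seats: North 15, South 12, East 7.
No faculty's allocation decreased.

none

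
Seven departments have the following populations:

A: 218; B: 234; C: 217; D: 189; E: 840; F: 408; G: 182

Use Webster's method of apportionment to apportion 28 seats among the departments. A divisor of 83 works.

With modified divisor 83: modified quotas A 2.627, B 2.819, C 2.614, D 2.277, E 10.120, F 4.916, G 2.193.
Rounding to the nearest integer: A 3, B 3, C 3, D 2, E 10, F 5, G 2 (total 28).

A 3, B 3, C 3, D 2, E 10, F 5, G 2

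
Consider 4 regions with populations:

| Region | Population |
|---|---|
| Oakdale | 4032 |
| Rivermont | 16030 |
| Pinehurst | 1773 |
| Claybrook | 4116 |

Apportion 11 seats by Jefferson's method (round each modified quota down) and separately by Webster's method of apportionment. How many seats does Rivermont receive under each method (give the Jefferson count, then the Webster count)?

Jefferson: Oakdale 2, Rivermont 7, Pinehurst 0, Claybrook 2.
Webster: Oakdale 2, Rivermont 6, Pinehurst 1, Claybrook 2.
Rivermont gets 7 under Jefferson and 6 under Webster.

7 and 6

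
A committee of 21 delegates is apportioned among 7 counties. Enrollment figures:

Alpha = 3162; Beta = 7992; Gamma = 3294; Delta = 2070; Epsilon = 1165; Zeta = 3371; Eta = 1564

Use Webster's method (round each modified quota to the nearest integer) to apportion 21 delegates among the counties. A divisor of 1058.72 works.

With modified divisor 1058.72: modified quotas Alpha 2.987, Beta 7.549, Gamma 3.111, Delta 1.955, Epsilon 1.100, Zeta 3.184, Eta 1.477.
Rounding to the nearest integer: Alpha 3, Beta 8, Gamma 3, Delta 2, Epsilon 1, Zeta 3, Eta 1 (total 21).

Alpha 3; Beta 8; Gamma 3; Delta 2; Epsilon 1; Zeta 3; Eta 1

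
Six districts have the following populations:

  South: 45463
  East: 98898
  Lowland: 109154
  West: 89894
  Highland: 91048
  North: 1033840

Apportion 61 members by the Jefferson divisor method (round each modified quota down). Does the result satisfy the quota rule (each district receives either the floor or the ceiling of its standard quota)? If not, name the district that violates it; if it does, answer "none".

Standard quotas: South 1.889, East 4.109, Lowland 4.535, West 3.735, Highland 3.783, North 42.951.
Jefferson allocation: South 1, East 4, Lowland 4, West 3, Highland 4, North 45.
North has quota 42.951 (lower 42, upper 43) but receives 45 — outside the quota interval.

North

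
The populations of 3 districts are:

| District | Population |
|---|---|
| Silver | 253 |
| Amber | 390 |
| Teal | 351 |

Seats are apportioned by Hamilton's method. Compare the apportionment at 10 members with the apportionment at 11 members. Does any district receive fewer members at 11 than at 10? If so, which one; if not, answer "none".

none

At 10 seats: Silver 3, Amber 4, Teal 3.
At 11 seats: Silver 3, Amber 4, Teal 4.
No district's allocation decreased.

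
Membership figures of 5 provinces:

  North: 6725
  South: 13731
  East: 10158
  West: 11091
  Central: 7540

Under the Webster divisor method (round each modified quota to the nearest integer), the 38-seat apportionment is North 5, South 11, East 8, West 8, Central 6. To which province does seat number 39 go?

West

Priority for the next seat is population ÷ (current seats + 0.5).
Priorities: North 1222.727, South 1194.000, East 1195.059, West 1304.824, Central 1160.000.
Highest priority: West.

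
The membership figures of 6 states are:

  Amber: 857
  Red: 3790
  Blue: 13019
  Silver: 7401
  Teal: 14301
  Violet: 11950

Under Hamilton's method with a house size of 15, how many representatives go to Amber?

The standard divisor is 51318/15 ≈ 3421.2.
Standard quotas: Amber 0.2505, Red 1.1078, Blue 3.8054, Silver 2.1633, Teal 4.1801, Violet 3.4929.
Lower quotas: Amber 0, Red 1, Blue 3, Silver 2, Teal 4, Violet 3 (sum 13, leaving 2 seats).
Remainders in descending order: Blue 0.8054, Violet 0.4929, Amber 0.2505, Teal 0.1801, Silver 0.1633, Red 0.1078.
Largest remainders: Blue, Violet receive the extra seats.
Amber receives 0.

0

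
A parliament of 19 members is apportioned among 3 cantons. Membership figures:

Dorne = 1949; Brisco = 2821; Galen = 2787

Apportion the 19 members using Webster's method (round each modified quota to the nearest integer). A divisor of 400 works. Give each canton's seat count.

Dorne=5; Brisco=7; Galen=7

With modified divisor 400: modified quotas Dorne 4.872, Brisco 7.053, Galen 6.968.
Rounding to the nearest integer: Dorne 5, Brisco 7, Galen 7 (total 19).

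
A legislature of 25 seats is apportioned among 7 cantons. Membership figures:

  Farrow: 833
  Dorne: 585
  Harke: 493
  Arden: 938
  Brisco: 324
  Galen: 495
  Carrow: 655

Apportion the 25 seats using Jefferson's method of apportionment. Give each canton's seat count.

Farrow 5, Dorne 3, Harke 3, Arden 5, Brisco 2, Galen 3, Carrow 4

Standard divisor 4323/25 ≈ 172.92; standard quotas: Farrow 4.817, Dorne 3.383, Harke 2.851, Arden 5.424, Brisco 1.874, Galen 2.863, Carrow 3.788.
Rounding down gives 4, 3, 2, 5, 1, 2, 3 = 20 seats, so the divisor must be adjusted.
With modified divisor 160: modified quotas Farrow 5.206, Dorne 3.656, Harke 3.081, Arden 5.862, Brisco 2.025, Galen 3.094, Carrow 4.094.
Rounding down: Farrow 5, Dorne 3, Harke 3, Arden 5, Brisco 2, Galen 3, Carrow 4 (total 25).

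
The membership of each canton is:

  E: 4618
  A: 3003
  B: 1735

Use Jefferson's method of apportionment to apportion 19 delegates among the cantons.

Standard divisor 9356/19 ≈ 492.421; standard quotas: E 9.378, A 6.098, B 3.523.
Rounding down gives 9, 6, 3 = 18 seats, so the divisor must be adjusted.
With modified divisor 450: modified quotas E 10.262, A 6.673, B 3.856.
Rounding down: E 10, A 6, B 3 (total 19).

E: 10, A: 6, B: 3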